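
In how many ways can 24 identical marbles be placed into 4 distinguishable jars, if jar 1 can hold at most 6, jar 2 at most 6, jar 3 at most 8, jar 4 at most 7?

20

By stars and bars, unrestricted non-negative solutions to x_1+…+x_4 = 24 number C(24+3,3) = 2925.
Subtract solutions that violate a single cap (substitute x_i' = x_i − (cap_i+1)): x_1 ≥ 7 gives C(20,3) = 1140; x_2 ≥ 7 gives C(20,3) = 1140; x_3 ≥ 9 gives C(18,3) = 816; x_4 ≥ 8 gives C(19,3) = 969. Together 4065.
Add back pairs where two caps are both exceeded: 286 + 165 + 220 + 165 + 220 + 120 = 1176.
Subtract triples: 4 + 10 + 1 + 1 = 16.
By inclusion–exclusion the count is 2925 − 4065 + 1176 − 16 = 20.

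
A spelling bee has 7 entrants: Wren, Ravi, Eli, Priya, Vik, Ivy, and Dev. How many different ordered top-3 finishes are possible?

This is an ordered selection of 3 from 7: P(7,3).
That gives 7 × 6 × 5 = 210.

210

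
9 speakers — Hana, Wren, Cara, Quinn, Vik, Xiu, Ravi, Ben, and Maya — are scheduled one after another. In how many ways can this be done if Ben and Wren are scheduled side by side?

Treat {Ben, Wren} as a single unit. There are 8 units to order, and the pair itself can be ordered 2 ways.
That gives 2 × 8! = 2 × 40320 = 80640.

80640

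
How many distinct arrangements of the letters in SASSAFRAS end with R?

280

Fix R in the last position and arrange the remaining 8 letters.
Those 8 letters have A appearing 3 times and S appearing 4 times, giving (8)!/(4!·3!) = 280.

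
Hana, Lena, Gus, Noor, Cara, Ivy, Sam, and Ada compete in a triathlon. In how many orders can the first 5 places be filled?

6720

There are 8 choices for 1st place, 7 for 2nd, and so on down to 4 for position 5.
That gives 8 × 7 × 6 × 5 × 4 = 6720.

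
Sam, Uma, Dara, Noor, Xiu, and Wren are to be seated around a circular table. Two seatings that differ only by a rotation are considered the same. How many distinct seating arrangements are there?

120

Around a circle, 6 distinct people have 6!/6 = (5)! = 120 rotationally distinct seatings.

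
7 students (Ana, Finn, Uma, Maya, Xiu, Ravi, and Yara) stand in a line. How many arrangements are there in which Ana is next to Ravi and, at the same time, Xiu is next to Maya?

Treat {Ana,Ravi} as one block (2 orders) and {Xiu,Maya} as another (2 orders).
That leaves 5 units to arrange: 2 × 2 × 5! = 4 × 120 = 480.

480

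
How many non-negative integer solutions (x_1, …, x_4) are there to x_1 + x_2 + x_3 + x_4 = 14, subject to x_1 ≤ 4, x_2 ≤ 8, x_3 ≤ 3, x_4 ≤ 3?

33

Ignoring the caps, the number of non-negative solutions to x_1+…+x_4 = 14 is C(17,3) = 680.
Subtract solutions that violate a single cap (substitute x_i' = x_i − (cap_i+1)): x_1 ≥ 5 gives C(12,3) = 220; x_2 ≥ 9 gives C(8,3) = 56; x_3 ≥ 4 gives C(13,3) = 286; x_4 ≥ 4 gives C(13,3) = 286. Together 848.
Add back pairs where two caps are both exceeded: 1 + 56 + 56 + 4 + 4 + 84 = 205.
Subtract triples: 0 + 0 + 4 + 0 = 4.
By inclusion–exclusion the count is 680 − 848 + 205 − 4 = 33.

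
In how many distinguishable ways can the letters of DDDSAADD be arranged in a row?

DDDSAADD has 8 letters with A appearing twice and D appearing 5 times.
The number of distinct arrangements is 8!/(5!·2!) = 40320/240 = 168.

168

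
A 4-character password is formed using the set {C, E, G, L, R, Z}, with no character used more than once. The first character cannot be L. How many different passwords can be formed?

The first character has 6−1 = 5 choices (anything except L).
The remaining 3 characters are filled from the other 5 symbols without repetition: 5 × 4 × 3 = 60.
Total: 5 × 60 = 300.

300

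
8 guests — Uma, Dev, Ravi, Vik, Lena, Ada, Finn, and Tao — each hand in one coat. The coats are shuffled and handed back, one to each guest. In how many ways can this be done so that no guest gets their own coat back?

This is the derangement count D_8: permutations of 8 items with no fixed point.
By inclusion–exclusion this is Σ_{j=0}^{8} (−1)^j C(8,j)·(8−j)!.
Computing: 40320 − 40320 + 20160 − 6720 + 1680 − 336 + 56 − 8 + 1 = 14833.

14833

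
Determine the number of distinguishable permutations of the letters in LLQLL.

Letter multiplicities in LLQLL: L×4, Q×1.
So there are 5! / (4!) = 5 distinguishable arrangements.

5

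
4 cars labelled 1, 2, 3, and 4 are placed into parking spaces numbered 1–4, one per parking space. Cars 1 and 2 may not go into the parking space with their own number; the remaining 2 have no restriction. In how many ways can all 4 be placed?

14

Let Aᵢ (for i ∈ {1, 2}) be the placements that put car i in its forbidden parking space. Any j of these fix j positions, leaving (4−j)! ways to fill the rest, and there are C(2,j) ways to pick which j.
By inclusion–exclusion, the number of valid placements is Σ_{j=0}^{2} (−1)^j C(2,j)·(4−j)!.
Computing: 24 − 12 + 2 = 14.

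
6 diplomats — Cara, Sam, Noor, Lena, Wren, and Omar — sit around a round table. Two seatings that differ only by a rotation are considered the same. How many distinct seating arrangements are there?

120

Fix one person's seat to break rotational symmetry; the remaining 5 people can be arranged in (5)! = 120 ways.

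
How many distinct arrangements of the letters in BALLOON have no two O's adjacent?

900

There are 7!/(2!·2!) = 1260 arrangements of BALLOON in total.
If the two O's are adjacent, glue them into one block, leaving 6 items to arrange: (6)!/(2!) = 360 ways.
Subtracting, 1260 − 360 = 900 arrangements keep the O's apart.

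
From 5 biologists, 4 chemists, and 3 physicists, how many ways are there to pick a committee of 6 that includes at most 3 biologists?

812

Split by how many biologists are chosen (0 through 3).
Sum: C(5,0)·C(7,6) + C(5,1)·C(7,5) + C(5,2)·C(7,4) + C(5,3)·C(7,3) = 7 + 105 + 350 + 350 = 812.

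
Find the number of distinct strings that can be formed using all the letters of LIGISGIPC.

The 9 letters of LIGISGIPC have repeats: G appearing twice and I appearing 3 times.
So there are 9! / (3!·2!) = 30240 distinguishable arrangements.

30240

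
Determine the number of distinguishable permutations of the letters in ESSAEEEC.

840

ESSAEEEC has 8 letters with E appearing 4 times and S appearing twice.
The number of distinct arrangements is 8!/(4!·2!) = 40320/48 = 840.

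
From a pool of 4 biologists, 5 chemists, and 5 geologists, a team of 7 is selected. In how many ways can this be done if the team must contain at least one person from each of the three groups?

Total 7-person selections from all 14: C(14,7) = 3432.
Selections missing a whole group: no biologists → C(10,7) = 120; no chemists → C(9,7) = 36; no geologists → C(9,7) = 36.
Add back selections omitting two groups (i.e. drawn from a single group): C(4,7) + C(5,7) + C(5,7) = 0.
By inclusion–exclusion: 3432 − 192 + 0 = 3240.

3240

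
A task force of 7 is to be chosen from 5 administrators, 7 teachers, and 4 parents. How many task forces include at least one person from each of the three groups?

Unrestricted: C(16,7) = 11440 ways to pick any 7 of the 16.
Subtract selections that omit an entire group: no administrators → C(11,7) = 330; no teachers → C(9,7) = 36; no parents → C(12,7) = 792.
Add back selections omitting two groups (i.e. drawn from a single group): C(5,7) + C(7,7) + C(4,7) = 1.
By inclusion–exclusion: 11440 − 1158 + 1 = 10283.

10283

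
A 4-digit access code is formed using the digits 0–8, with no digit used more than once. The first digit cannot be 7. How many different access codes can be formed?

2688

The first digit has 9−1 = 8 choices (anything except 7).
The remaining 3 digits are filled from the other 8 symbols without repetition: 8 × 7 × 6 = 336.
Total: 8 × 336 = 2688.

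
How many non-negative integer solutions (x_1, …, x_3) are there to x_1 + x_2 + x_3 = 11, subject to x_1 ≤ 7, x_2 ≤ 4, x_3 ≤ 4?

15

Ignoring the caps, the number of non-negative solutions to x_1+…+x_3 = 11 is C(13,2) = 78.
Subtract solutions that violate a single cap (substitute x_i' = x_i − (cap_i+1)): x_1 ≥ 8 gives C(5,2) = 10; x_2 ≥ 5 gives C(8,2) = 28; x_3 ≥ 5 gives C(8,2) = 28. Together 66.
Add back pairs where two caps are both exceeded: 0 + 0 + 3 = 3.
By inclusion–exclusion the count is 78 − 66 + 3 = 15.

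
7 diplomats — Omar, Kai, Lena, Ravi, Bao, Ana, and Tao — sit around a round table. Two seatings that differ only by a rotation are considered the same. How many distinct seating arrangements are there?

720

Around a circle, 7 distinct people have 7!/7 = (6)! = 720 rotationally distinct seatings.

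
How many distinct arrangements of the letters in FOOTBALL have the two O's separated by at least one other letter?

7560

There are 8!/(2!·2!) = 10080 arrangements of FOOTBALL in total.
Arrangements with the O's together: treat OO as one letter, giving (7)!/(2!) = 2520.
Hence 10080 − 2520 = 7560.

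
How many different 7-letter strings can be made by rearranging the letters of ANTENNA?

420

ANTENNA has 7 letters with A appearing twice and N appearing 3 times.
So there are 7! / (3!·2!) = 420 distinguishable arrangements.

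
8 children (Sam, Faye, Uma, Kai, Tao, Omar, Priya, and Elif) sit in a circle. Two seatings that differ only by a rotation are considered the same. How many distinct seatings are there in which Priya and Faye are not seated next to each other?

All circular seatings of 8 people number (7)! = 5040.
Those with Priya next to Faye: fuse the pair into one unit and seat 7 units around a circle — 2·(6)! = 1440.
Subtracting, 5040 − 1440 = 3600.

3600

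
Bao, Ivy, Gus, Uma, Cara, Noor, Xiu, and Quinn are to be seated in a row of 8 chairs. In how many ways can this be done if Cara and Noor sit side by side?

10080

Place the 6 others and the Cara-Noor pair as 7 objects in a line; the pair has 2 internal arrangements.
That gives 2 × 7! = 2 × 5040 = 10080.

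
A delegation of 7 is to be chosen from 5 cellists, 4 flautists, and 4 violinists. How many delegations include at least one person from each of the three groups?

With no constraint there are C(13,7) = 1716 possible selections.
Selections missing a whole group: no cellists → C(8,7) = 8; no flautists → C(9,7) = 36; no violinists → C(9,7) = 36.
Add back selections omitting two groups (i.e. drawn from a single group): C(5,7) + C(4,7) + C(4,7) = 0.
By inclusion–exclusion: 1716 − 80 + 0 = 1636.

1636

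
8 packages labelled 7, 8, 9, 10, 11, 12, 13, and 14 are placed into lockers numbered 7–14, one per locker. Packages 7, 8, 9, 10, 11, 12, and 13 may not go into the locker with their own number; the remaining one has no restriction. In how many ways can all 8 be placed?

16687

Let Aᵢ (for 7 ≤ i ≤ 13) be the placements that put package i in its forbidden locker. Any j of these fix j positions, leaving (8−j)! ways to fill the rest, and there are C(7,j) ways to pick which j.
By inclusion–exclusion, the number of valid placements is Σ_{j=0}^{7} (−1)^j C(7,j)·(8−j)!.
Computing: 40320 − 35280 + 15120 − 4200 + 840 − 126 + 14 − 1 = 16687.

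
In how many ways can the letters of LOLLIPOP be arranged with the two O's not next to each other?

1260

There are 8!/(3!·2!·2!) = 1680 arrangements of LOLLIPOP in total.
Arrangements with the O's together: treat OO as one letter, giving (7)!/(3!·2!) = 420.
Hence 1680 − 420 = 1260.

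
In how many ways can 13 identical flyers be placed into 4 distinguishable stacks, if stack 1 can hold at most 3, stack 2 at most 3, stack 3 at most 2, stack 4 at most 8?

19

Without the upper bounds there are C(16,3) = 560 ways to split 13 among 4 stacks.
Subtract solutions that violate a single cap (substitute x_i' = x_i − (cap_i+1)): x_1 ≥ 4 gives C(12,3) = 220; x_2 ≥ 4 gives C(12,3) = 220; x_3 ≥ 3 gives C(13,3) = 286; x_4 ≥ 9 gives C(7,3) = 35. Together 761.
Add back pairs where two caps are both exceeded: 56 + 84 + 1 + 84 + 1 + 4 = 230.
Subtract triples: 10 + 0 + 0 + 0 = 10.
By inclusion–exclusion the count is 560 − 761 + 230 − 10 = 19.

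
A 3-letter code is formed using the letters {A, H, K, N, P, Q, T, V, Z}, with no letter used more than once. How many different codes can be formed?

504

This is a permutation of 3 out of 9: P(9,3) = 9!/6!.
9 × 8 × 7 = 504.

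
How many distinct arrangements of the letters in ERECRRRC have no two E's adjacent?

There are 8!/(4!·2!·2!) = 420 arrangements of ERECRRRC in total.
Arrangements with the E's together: treat EE as one letter, giving (7)!/(4!·2!) = 105.
Subtracting, 420 − 105 = 315 arrangements keep the E's apart.

315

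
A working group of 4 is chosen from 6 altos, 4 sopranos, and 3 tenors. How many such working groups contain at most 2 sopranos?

678

Split by how many sopranos are chosen (0 through 2).
Sum: C(4,0)·C(9,4) + C(4,1)·C(9,3) + C(4,2)·C(9,2) = 126 + 336 + 216 = 678.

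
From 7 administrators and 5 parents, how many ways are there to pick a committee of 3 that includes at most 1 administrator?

Split by how many administrators are chosen (0 through 1).
Sum: C(7,0)·C(5,3) + C(7,1)·C(5,2) = 10 + 70 = 80.

80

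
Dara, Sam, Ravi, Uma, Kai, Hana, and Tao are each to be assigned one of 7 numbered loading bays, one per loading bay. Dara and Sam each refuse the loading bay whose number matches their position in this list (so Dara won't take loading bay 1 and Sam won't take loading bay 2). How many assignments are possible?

3720

Let Aᵢ (for i ∈ {1, 2}) be the placements that put person i in their forbidden loading bay. Any j of these fix j positions, leaving (7−j)! ways to fill the rest, and there are C(2,j) ways to pick which j.
By inclusion–exclusion, the number of valid placements is Σ_{j=0}^{2} (−1)^j C(2,j)·(7−j)!.
Computing: 5040 − 1440 + 120 = 3720.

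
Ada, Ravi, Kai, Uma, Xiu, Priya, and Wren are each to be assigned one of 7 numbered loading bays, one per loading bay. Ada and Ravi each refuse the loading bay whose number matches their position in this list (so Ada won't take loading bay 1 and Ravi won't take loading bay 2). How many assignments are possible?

3720

Let Aᵢ (for i ∈ {1, 2}) be the placements that put person i in their forbidden loading bay. Any j of these fix j positions, leaving (7−j)! ways to fill the rest, and there are C(2,j) ways to pick which j.
By inclusion–exclusion, the number of valid placements is Σ_{j=0}^{2} (−1)^j C(2,j)·(7−j)!.
Computing: 5040 − 1440 + 120 = 3720.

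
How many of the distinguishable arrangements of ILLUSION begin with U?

With the first slot taken by U, it remains to arrange the other 7 letters (ILLSION).
Those 7 letters have I appearing twice and L appearing twice, giving (7)!/(2!·2!) = 1260.

1260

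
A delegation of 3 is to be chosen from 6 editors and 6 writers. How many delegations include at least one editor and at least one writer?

180

With no constraint there are C(12,3) = 220 possible selections.
Subtract selections that omit an entire group: no editors → C(6,3) = 20; no writers → C(6,3) = 20.
Both groups omitted at once is impossible, so 220 − 40 = 180.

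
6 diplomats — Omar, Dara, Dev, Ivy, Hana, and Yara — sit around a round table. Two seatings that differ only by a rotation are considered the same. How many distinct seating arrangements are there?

Fix one person's seat to break rotational symmetry; the remaining 5 people can be arranged in (5)! = 120 ways.

120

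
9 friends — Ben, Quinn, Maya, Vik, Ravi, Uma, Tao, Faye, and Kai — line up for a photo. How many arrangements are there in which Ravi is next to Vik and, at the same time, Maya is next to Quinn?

20160

Treat {Ravi,Vik} as one block (2 orders) and {Maya,Quinn} as another (2 orders).
That leaves 7 units to arrange: 2 × 2 × 7! = 4 × 5040 = 20160.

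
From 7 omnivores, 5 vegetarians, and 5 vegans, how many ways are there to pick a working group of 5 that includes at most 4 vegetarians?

Split by how many vegetarians are chosen (0 through 4).
Sum: C(5,0)·C(12,5) + C(5,1)·C(12,4) + C(5,2)·C(12,3) + C(5,3)·C(12,2) + C(5,4)·C(12,1) = 792 + 2475 + 2200 + 660 + 60 = 6187.

6187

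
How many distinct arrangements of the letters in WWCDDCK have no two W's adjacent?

450

There are 7!/(2!·2!·2!) = 630 arrangements of WWCDDCK in total.
If the two W's are adjacent, glue them into one block, leaving 6 items to arrange: (6)!/(2!·2!) = 180 ways.
Hence 630 − 180 = 450.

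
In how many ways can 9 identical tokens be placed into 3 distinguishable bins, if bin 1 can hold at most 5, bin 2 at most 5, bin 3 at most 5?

25

Without the upper bounds there are C(11,2) = 55 ways to split 9 among 3 bins.
Subtract solutions that violate a single cap (substitute x_i' = x_i − (cap_i+1)): x_1 ≥ 6 gives C(5,2) = 10; x_2 ≥ 6 gives C(5,2) = 10; x_3 ≥ 6 gives C(5,2) = 10. Together 30.
No two caps can be exceeded simultaneously, so the pair terms are all 0.
By inclusion–exclusion the count is 55 − 30 + 0 = 25.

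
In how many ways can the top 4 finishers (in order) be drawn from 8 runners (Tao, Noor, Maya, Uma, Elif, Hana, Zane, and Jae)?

1680

There are 8 choices for 1st place, 7 for 2nd, and so on down to 5 for position 4.
That gives 8 × 7 × 6 × 5 = 1680.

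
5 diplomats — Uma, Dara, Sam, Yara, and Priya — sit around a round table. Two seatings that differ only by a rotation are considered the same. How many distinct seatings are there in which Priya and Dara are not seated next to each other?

All circular seatings of 5 people number (4)! = 24.
Seatings with Priya beside Dara: treat them as a block with 2 internal orders, giving 2 × (3)! = 12.
Subtracting, 24 − 12 = 12.

12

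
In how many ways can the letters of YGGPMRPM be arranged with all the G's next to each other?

Treat the 2 copies of G as a single block. The multiset to arrange is then {GG, M, M, P, P, R, Y}, 7 items in all.
That gives (7)!/(2!·2!) = 1260 arrangements.

1260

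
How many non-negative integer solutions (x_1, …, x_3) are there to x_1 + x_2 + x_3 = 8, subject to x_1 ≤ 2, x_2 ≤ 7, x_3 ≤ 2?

8

By stars and bars, unrestricted non-negative solutions to x_1+…+x_3 = 8 number C(8+2,2) = 45.
Subtract solutions that violate a single cap (substitute x_i' = x_i − (cap_i+1)): x_1 ≥ 3 gives C(7,2) = 21; x_2 ≥ 8 gives C(2,2) = 1; x_3 ≥ 3 gives C(7,2) = 21. Together 43.
Add back pairs where two caps are both exceeded: 0 + 6 + 0 = 6.
By inclusion–exclusion the count is 45 − 43 + 6 = 8.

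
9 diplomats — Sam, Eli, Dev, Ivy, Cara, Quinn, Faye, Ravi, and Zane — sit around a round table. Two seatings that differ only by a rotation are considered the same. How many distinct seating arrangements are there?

Fix one person's seat to break rotational symmetry; the remaining 8 people can be arranged in (8)! = 40320 ways.

40320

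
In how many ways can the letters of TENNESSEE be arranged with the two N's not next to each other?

There are 9!/(4!·2!·2!) = 3780 arrangements of TENNESSEE in total.
If the two N's are adjacent, glue them into one block, leaving 8 items to arrange: (8)!/(4!·2!) = 840 ways.
Hence 3780 − 840 = 2940.

2940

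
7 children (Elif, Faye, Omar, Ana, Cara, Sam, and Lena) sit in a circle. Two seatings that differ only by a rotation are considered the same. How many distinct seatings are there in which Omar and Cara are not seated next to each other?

480

All circular seatings of 7 people number (6)! = 720.
Those with Omar next to Cara: fuse the pair into one unit and seat 6 units around a circle — 2·(5)! = 240.
Subtracting, 720 − 240 = 480.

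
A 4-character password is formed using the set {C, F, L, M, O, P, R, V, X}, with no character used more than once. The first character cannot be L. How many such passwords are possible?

The first character has 9−1 = 8 choices (anything except L).
The remaining 3 characters are filled from the other 8 symbols without repetition: 8 × 7 × 6 = 336.
Total: 8 × 336 = 2688.

2688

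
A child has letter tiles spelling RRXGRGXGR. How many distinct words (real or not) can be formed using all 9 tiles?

RRXGRGXGR has 9 letters with G appearing 3 times, R appearing 4 times, and X appearing twice.
The number of distinct arrangements is 9!/(4!·3!·2!) = 362880/288 = 1260.

1260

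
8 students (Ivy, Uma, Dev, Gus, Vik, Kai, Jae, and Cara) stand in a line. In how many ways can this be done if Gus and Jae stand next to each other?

Treat {Gus, Jae} as a single unit. There are 7 units to order, and the pair itself can be ordered 2 ways.
So the count is 2·(7)! = 10080.

10080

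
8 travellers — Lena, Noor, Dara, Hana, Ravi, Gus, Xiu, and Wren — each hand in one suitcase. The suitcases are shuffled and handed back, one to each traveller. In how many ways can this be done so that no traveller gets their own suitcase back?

This is the derangement count D_8: permutations of 8 items with no fixed point.
By inclusion–exclusion this is Σ_{j=0}^{8} (−1)^j C(8,j)·(8−j)!.
Computing: 40320 − 40320 + 20160 − 6720 + 1680 − 336 + 56 − 8 + 1 = 14833.

14833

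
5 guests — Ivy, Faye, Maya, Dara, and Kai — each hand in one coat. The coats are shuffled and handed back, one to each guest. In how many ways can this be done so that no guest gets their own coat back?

This is the derangement count D_5: permutations of 5 items with no fixed point.
By inclusion–exclusion this is Σ_{j=0}^{5} (−1)^j C(5,j)·(5−j)!.
Computing: 120 − 120 + 60 − 20 + 5 − 1 = 44.

44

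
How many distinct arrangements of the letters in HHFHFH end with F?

5

Fix F in the last position and arrange the remaining 5 letters.
Those 5 letters have H appearing 4 times, giving (5)!/(4!) = 5.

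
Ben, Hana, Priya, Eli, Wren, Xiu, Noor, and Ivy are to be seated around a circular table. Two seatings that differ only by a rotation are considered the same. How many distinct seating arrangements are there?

Around a circle, 8 distinct people have 8!/8 = (7)! = 5040 rotationally distinct seatings.

5040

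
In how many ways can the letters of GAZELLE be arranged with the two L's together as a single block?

360

Treat the 2 copies of L as a single block. The multiset to arrange is then {LL, A, E, E, G, Z}, 6 items in all.
That gives (6)!/(2!) = 360 arrangements.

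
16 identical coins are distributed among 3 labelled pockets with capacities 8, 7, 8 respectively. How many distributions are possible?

36

By stars and bars, unrestricted non-negative solutions to x_1+…+x_3 = 16 number C(16+2,2) = 153.
Subtract solutions that violate a single cap (substitute x_i' = x_i − (cap_i+1)): x_1 ≥ 9 gives C(9,2) = 36; x_2 ≥ 8 gives C(10,2) = 45; x_3 ≥ 9 gives C(9,2) = 36. Together 117.
No two caps can be exceeded simultaneously, so the pair terms are all 0.
By inclusion–exclusion the count is 153 − 117 + 0 = 36.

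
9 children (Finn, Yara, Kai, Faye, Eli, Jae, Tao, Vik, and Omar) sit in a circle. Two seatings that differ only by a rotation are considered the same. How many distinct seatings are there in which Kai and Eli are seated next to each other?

Glue Kai and Eli into a block (2 internal orders). Seating 8 units around a circle gives (7)! arrangements.
So 2 × (7)! = 2 × 5040 = 10080.

10080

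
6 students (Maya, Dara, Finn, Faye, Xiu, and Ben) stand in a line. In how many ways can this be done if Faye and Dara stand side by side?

Treat {Faye, Dara} as a single unit. There are 5 units to order, and the pair itself can be ordered 2 ways.
So the count is 2·(5)! = 240.

240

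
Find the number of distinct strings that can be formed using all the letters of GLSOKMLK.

GLSOKMLK has 8 letters with K appearing twice and L appearing twice.
The number of distinct arrangements is 8!/(2!·2!) = 40320/4 = 10080.

10080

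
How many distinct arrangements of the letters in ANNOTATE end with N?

1260

Fix N in the last position and arrange the remaining 7 letters.
Those 7 letters have A appearing twice and T appearing twice, giving (7)!/(2!·2!) = 1260.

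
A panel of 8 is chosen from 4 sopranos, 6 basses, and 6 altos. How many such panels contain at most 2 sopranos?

Split by how many sopranos are chosen (0 through 2).
Sum: C(4,0)·C(12,8) + C(4,1)·C(12,7) + C(4,2)·C(12,6) = 495 + 3168 + 5544 = 9207.

9207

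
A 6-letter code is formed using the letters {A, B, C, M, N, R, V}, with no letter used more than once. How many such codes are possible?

This is a permutation of 6 out of 7: P(7,6) = 7!/1!.
That product is 7 × 6 × 5 × 4 × 3 × 2 = 5040.

5040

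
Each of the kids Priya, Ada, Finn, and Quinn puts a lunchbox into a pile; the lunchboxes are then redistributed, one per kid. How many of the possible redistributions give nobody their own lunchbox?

Count assignments avoiding every fixed point. For any j of the 4 kids fixed to their own lunchbox, the other 4−j can be arranged in (4−j)! ways.
By inclusion–exclusion this is Σ_{j=0}^{4} (−1)^j C(4,j)·(4−j)!.
Computing: 24 − 24 + 12 − 4 + 1 = 9.

9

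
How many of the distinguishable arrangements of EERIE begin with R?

4

With the first slot taken by R, it remains to arrange the other 4 letters (EEIE).
Those 4 letters have E appearing 3 times, giving (4)!/(3!) = 4.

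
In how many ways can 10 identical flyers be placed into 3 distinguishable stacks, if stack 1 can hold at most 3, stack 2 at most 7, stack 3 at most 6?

By stars and bars, unrestricted non-negative solutions to x_1+…+x_3 = 10 number C(10+2,2) = 66.
Subtract solutions that violate a single cap (substitute x_i' = x_i − (cap_i+1)): x_1 ≥ 4 gives C(8,2) = 28; x_2 ≥ 8 gives C(4,2) = 6; x_3 ≥ 7 gives C(5,2) = 10. Together 44.
No two caps can be exceeded simultaneously, so the pair terms are all 0.
By inclusion–exclusion the count is 66 − 44 + 0 = 22.

22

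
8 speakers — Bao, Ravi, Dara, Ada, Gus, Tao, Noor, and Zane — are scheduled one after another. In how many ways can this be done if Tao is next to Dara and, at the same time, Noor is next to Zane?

2880

Treat {Tao,Dara} as one block (2 orders) and {Noor,Zane} as another (2 orders).
That leaves 6 units to arrange: 2 × 2 × 6! = 4 × 720 = 2880.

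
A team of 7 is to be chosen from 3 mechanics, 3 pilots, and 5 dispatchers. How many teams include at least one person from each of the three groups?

314

Total 7-person selections from all 11: C(11,7) = 330.
Selections missing a whole group: no mechanics → C(8,7) = 8; no pilots → C(8,7) = 8; no dispatchers → C(6,7) = 0.
Add back selections omitting two groups (i.e. drawn from a single group): C(3,7) + C(3,7) + C(5,7) = 0.
By inclusion–exclusion: 330 − 16 + 0 = 314.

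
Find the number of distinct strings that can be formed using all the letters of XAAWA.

Letter multiplicities in XAAWA: A×3, W×1, X×1.
Dividing 5! = 120 by 3! = 6 for the repeated letters gives 20.

20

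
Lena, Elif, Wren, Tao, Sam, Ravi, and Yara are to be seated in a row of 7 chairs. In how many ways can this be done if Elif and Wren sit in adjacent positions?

Treat {Elif, Wren} as a single unit. There are 6 units to order, and the pair itself can be ordered 2 ways.
That gives 2 × 6! = 2 × 720 = 1440.

1440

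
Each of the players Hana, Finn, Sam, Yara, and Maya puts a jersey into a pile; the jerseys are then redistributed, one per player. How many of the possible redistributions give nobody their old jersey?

44

Let Aᵢ be the assignments in which player i gets their old jersey. We want the size of the complement of A₁∪…∪A_5.
By inclusion–exclusion this is Σ_{j=0}^{5} (−1)^j C(5,j)·(5−j)!.
Computing: 120 − 120 + 60 − 20 + 5 − 1 = 44.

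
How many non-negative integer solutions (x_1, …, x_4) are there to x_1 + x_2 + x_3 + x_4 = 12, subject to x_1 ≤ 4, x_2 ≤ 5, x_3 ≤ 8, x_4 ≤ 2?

71

By stars and bars, unrestricted non-negative solutions to x_1+…+x_4 = 12 number C(12+3,3) = 455.
Subtract solutions that violate a single cap (substitute x_i' = x_i − (cap_i+1)): x_1 ≥ 5 gives C(10,3) = 120; x_2 ≥ 6 gives C(9,3) = 84; x_3 ≥ 9 gives C(6,3) = 20; x_4 ≥ 3 gives C(12,3) = 220. Together 444.
Add back pairs where two caps are both exceeded: 4 + 0 + 35 + 0 + 20 + 1 = 60.
By inclusion–exclusion the count is 455 − 444 + 60 = 71.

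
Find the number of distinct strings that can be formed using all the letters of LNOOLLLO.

Letter multiplicities in LNOOLLLO: L×4, N×1, O×3.
So there are 8! / (4!·3!) = 280 distinguishable arrangements.

280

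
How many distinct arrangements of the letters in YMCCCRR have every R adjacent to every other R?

Treat the 2 copies of R as a single block. The multiset to arrange is then {RR, C, C, C, M, Y}, 6 items in all.
That gives (6)!/(3!) = 120 arrangements.

120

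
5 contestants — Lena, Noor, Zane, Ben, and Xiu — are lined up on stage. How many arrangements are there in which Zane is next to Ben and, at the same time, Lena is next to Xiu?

Treat {Zane,Ben} as one block (2 orders) and {Lena,Xiu} as another (2 orders).
That leaves 3 units to arrange: 2 × 2 × 3! = 4 × 6 = 24.

24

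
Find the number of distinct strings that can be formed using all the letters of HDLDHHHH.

168

HDLDHHHH has 8 letters with D appearing twice and H appearing 5 times.
So there are 8! / (5!·2!) = 168 distinguishable arrangements.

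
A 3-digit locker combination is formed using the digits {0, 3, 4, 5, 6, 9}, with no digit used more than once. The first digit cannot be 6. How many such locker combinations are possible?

100

The first digit has 6−1 = 5 choices (anything except 6).
The remaining 2 digits are filled from the other 5 symbols without repetition: 5 × 4 = 20.
Total: 5 × 20 = 100.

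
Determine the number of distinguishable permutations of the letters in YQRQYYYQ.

The 8 letters of YQRQYYYQ have repeats: Q appearing 3 times and Y appearing 4 times.
So there are 8! / (4!·3!) = 280 distinguishable arrangements.

280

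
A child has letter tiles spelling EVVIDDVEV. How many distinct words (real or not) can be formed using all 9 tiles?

3780

EVVIDDVEV has 9 letters with D appearing twice, E appearing twice, and V appearing 4 times.
So there are 9! / (4!·2!·2!) = 3780 distinguishable arrangements.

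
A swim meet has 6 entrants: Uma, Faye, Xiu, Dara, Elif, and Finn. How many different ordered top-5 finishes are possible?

720

This is an ordered selection of 5 from 6: P(6,5).
That gives 6 × 5 × 4 × 3 × 2 = 720.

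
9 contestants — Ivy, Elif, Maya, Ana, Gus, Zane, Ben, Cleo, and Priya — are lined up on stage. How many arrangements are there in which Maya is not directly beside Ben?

282240

There are 9! = 362880 arrangements in all. If Maya and Ben are adjacent, merging them into one block gives 2·(8)! = 80640 arrangements.
So 362880 − 80640 = 282240 arrangements keep them apart.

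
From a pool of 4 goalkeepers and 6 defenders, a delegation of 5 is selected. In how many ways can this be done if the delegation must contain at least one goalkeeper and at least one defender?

Unrestricted: C(10,5) = 252 ways to pick any 5 of the 10.
Selections missing a whole group: no goalkeepers → C(6,5) = 6; no defenders → C(4,5) = 0.
Both groups omitted at once is impossible, so 252 − 6 = 246.

246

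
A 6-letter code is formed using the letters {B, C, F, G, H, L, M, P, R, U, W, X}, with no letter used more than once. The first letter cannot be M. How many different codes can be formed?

609840

The first letter has 12−1 = 11 choices (anything except M).
The remaining 5 letters are filled from the other 11 symbols without repetition: 11 × 10 × 9 × 8 × 7 = 55440.
Total: 11 × 55440 = 609840.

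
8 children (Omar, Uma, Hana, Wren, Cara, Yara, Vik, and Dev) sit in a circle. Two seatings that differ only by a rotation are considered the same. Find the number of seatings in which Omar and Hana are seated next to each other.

Treat {Omar, Hana} as one unit (2 internal orders) and seat the resulting 7 units around the table: (6)! circular arrangements.
So 2 × (6)! = 2 × 720 = 1440.

1440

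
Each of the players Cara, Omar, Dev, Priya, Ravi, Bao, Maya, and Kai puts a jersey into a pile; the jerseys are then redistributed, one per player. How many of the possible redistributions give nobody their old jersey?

Count assignments avoiding every fixed point. For any j of the 8 players fixed to their old jersey, the other 8−j can be arranged in (8−j)! ways.
By inclusion–exclusion this is Σ_{j=0}^{8} (−1)^j C(8,j)·(8−j)!.
Computing: 40320 − 40320 + 20160 − 6720 + 1680 − 336 + 56 − 8 + 1 = 14833.

14833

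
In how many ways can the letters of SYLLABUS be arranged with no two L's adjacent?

Total arrangements of SYLLABUS: 8!/(2!·2!) = 10080.
If the two L's are adjacent, glue them into one block, leaving 7 items to arrange: (7)!/(2!) = 2520 ways.
Subtracting, 10080 − 2520 = 7560 arrangements keep the L's apart.

7560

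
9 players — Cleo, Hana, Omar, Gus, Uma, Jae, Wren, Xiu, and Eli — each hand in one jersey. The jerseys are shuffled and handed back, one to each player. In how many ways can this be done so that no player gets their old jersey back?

Let Aᵢ be the assignments in which player i gets their old jersey. We want the size of the complement of A₁∪…∪A_9.
By inclusion–exclusion this is Σ_{j=0}^{9} (−1)^j C(9,j)·(9−j)!.
Computing: 362880 − 362880 + 181440 − 60480 + 15120 − 3024 + 504 − 72 + 9 − 1 = 133496.

133496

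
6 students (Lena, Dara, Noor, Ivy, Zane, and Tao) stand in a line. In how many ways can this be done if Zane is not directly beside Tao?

480

Of the 6! = 720 arrangements, those with Zane and Tao adjacent number 2 × 5! = 240 (treat the pair as a block with 2 internal orders).
Complementary counting: 720 − 240 = 480.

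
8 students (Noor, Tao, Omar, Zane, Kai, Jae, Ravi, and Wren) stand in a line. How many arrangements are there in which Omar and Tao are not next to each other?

30240

Of the 8! = 40320 arrangements, those with Omar and Tao adjacent number 2 × 7! = 10080 (treat the pair as a block with 2 internal orders).
Complementary counting: 40320 − 10080 = 30240.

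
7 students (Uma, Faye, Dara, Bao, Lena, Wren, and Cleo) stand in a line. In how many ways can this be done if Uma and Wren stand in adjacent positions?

1440

Place the 5 others and the Uma-Wren pair as 6 objects in a line; the pair has 2 internal arrangements.
So the count is 2·(6)! = 1440.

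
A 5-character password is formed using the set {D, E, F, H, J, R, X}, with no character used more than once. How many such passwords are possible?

2520

Choose and order 5 of the 7 symbols: the first character has 7 options, the next 6, and so on down to 3.
7 × 6 × 5 × 4 × 3 = 2520.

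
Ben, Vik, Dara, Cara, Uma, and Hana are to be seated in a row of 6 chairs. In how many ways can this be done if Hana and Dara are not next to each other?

480

There are 6! = 720 arrangements in all. If Hana and Dara are adjacent, merging them into one block gives 2·(5)! = 240 arrangements.
Complementary counting: 720 − 240 = 480.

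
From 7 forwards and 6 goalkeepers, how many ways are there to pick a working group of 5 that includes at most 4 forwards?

Split by how many forwards are chosen (0 through 4).
Sum: C(7,0)·C(6,5) + C(7,1)·C(6,4) + C(7,2)·C(6,3) + C(7,3)·C(6,2) + C(7,4)·C(6,1) = 6 + 105 + 420 + 525 + 210 = 1266.

1266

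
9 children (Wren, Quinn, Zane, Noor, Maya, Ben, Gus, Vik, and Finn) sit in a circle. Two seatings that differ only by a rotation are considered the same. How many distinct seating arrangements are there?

40320

Seat Wren anywhere (absorbing the rotational symmetry), then permute the other 8: (8)! = 40320.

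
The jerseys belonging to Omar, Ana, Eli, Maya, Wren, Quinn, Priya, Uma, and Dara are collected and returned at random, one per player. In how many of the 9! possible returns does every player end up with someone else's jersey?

This is the derangement count D_9: permutations of 9 items with no fixed point.
By inclusion–exclusion this is Σ_{j=0}^{9} (−1)^j C(9,j)·(9−j)!.
Computing: 362880 − 362880 + 181440 − 60480 + 15120 − 3024 + 504 − 72 + 9 − 1 = 133496.

133496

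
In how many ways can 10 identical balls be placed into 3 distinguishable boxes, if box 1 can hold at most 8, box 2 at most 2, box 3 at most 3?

9

Without the upper bounds there are C(12,2) = 66 ways to split 10 among 3 boxes.
Subtract solutions that violate a single cap (substitute x_i' = x_i − (cap_i+1)): x_1 ≥ 9 gives C(3,2) = 3; x_2 ≥ 3 gives C(9,2) = 36; x_3 ≥ 4 gives C(8,2) = 28. Together 67.
Add back pairs where two caps are both exceeded: 0 + 0 + 10 = 10.
By inclusion–exclusion the count is 66 − 67 + 10 = 9.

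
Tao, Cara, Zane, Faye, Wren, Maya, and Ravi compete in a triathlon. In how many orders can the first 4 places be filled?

840

This is an ordered selection of 4 from 7: P(7,4).
That gives 7 × 6 × 5 × 4 = 840.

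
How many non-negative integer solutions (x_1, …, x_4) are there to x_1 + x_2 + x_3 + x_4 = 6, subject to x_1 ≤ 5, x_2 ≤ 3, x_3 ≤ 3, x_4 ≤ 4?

By stars and bars, unrestricted non-negative solutions to x_1+…+x_4 = 6 number C(6+3,3) = 84.
Subtract solutions that violate a single cap (substitute x_i' = x_i − (cap_i+1)): x_1 ≥ 6 gives C(3,3) = 1; x_2 ≥ 4 gives C(5,3) = 10; x_3 ≥ 4 gives C(5,3) = 10; x_4 ≥ 5 gives C(4,3) = 4. Together 25.
No two caps can be exceeded simultaneously, so the pair terms are all 0.
By inclusion–exclusion the count is 84 − 25 + 0 = 59.

59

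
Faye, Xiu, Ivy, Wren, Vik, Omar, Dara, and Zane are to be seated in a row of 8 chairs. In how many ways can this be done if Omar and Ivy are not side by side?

There are 8! = 40320 arrangements in all. If Omar and Ivy are adjacent, merging them into one block gives 2·(7)! = 10080 arrangements.
Complementary counting: 40320 − 10080 = 30240.

30240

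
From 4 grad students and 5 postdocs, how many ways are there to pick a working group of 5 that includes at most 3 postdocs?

105

Split by how many postdocs are chosen (0 through 3).
Sum: C(5,0)·C(4,5) + C(5,1)·C(4,4) + C(5,2)·C(4,3) + C(5,3)·C(4,2) = 0 + 5 + 40 + 60 = 105.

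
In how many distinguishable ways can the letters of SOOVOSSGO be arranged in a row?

2520

Letter multiplicities in SOOVOSSGO: G×1, O×4, S×3, V×1.
The number of distinct arrangements is 9!/(4!·3!) = 362880/144 = 2520.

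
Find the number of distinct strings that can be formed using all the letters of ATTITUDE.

ATTITUDE has 8 letters with T appearing 3 times.
Dividing 8! = 40320 by 3! = 6 for the repeated letters gives 6720.

6720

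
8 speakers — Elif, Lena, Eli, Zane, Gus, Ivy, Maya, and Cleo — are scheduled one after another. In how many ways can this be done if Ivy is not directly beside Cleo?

There are 8! = 40320 arrangements in all. If Ivy and Cleo are adjacent, merging them into one block gives 2·(7)! = 10080 arrangements.
Complementary counting: 40320 − 10080 = 30240.

30240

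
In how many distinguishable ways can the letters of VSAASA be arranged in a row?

The 6 letters of VSAASA have repeats: A appearing 3 times and S appearing twice.
The number of distinct arrangements is 6!/(3!·2!) = 720/12 = 60.

60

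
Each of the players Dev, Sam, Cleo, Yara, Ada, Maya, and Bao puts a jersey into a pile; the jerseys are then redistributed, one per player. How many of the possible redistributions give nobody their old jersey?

1854

This is the derangement count D_7: permutations of 7 items with no fixed point.
By inclusion–exclusion this is Σ_{j=0}^{7} (−1)^j C(7,j)·(7−j)!.
Computing: 5040 − 5040 + 2520 − 840 + 210 − 42 + 7 − 1 = 1854.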